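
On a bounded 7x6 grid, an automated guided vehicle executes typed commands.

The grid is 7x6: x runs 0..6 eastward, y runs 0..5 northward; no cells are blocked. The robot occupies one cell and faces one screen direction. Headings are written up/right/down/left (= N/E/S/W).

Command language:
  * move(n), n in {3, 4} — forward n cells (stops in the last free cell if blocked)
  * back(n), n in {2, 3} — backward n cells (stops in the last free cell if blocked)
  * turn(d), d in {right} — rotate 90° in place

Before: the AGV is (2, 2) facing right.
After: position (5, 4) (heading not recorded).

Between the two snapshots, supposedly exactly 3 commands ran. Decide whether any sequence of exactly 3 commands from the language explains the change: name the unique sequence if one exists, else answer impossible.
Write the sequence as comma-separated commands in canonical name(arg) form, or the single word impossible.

move(3), turn(right), back(2)

key: order matters: swapping move(3) and back(2) lands elsewhere
from: (2, 2) facing right
t=1 move(3) ⇒ (5, 2) facing right
t=2 turn(right) ⇒ (5, 2) facing down
t=3 back(2) ⇒ (5, 4) facing down
no rival 3-sequence matches.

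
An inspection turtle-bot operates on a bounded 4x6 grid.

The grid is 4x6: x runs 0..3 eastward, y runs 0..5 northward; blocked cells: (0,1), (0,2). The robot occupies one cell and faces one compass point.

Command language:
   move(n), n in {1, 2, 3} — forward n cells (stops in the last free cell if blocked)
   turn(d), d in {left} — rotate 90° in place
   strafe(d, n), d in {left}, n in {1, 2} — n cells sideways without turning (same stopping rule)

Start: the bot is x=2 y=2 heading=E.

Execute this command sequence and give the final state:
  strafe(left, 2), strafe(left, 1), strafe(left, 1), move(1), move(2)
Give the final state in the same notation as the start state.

x=3 y=5 heading=E

from: x=2 y=2 heading=E
step 1 (strafe(left, 2)): x=2 y=4 heading=E
step 2 (strafe(left, 1)): x=2 y=5 heading=E
step 3 (strafe(left, 1)): x=2 y=5 heading=E
step 4 (move(1)): x=3 y=5 heading=E
step 5 (move(2)): x=3 y=5 heading=E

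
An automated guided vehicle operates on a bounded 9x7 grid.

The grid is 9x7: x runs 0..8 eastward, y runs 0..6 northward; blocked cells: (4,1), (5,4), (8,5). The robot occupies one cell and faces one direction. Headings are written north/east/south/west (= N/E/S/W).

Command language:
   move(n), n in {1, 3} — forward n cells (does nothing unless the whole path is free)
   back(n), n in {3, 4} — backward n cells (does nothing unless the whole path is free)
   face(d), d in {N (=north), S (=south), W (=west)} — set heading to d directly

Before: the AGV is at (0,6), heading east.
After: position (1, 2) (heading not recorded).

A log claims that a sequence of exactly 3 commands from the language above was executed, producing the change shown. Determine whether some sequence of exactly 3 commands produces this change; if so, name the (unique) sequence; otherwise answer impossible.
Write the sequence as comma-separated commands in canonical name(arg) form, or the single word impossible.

move(1), face(N), back(4)

key: order matters: swapping move(1) and back(4) lands elsewhere
start: at (0,6), heading east
step 1 (move(1)): at (1,6), heading east
step 2 (face(N)): at (1,6), heading north
step 3 (back(4)): at (1,2), heading north
no rival 3-sequence matches.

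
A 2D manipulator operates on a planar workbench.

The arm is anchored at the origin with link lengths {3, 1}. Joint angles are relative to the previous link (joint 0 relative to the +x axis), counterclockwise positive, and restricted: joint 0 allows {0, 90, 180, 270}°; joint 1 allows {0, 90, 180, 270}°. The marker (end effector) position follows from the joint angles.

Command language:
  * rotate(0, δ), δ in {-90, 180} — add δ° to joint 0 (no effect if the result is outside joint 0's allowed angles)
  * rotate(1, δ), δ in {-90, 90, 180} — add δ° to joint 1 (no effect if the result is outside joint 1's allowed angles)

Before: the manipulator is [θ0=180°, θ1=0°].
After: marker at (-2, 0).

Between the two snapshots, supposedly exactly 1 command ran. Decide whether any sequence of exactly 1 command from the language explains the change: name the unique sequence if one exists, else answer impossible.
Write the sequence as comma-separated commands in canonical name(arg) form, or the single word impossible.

start: [θ0=180°, θ1=0°]
t=1 rotate(1, 180) ⇒ [θ0=180°, θ1=180°]
all 5 alternatives checked — unique.

rotate(1, 180)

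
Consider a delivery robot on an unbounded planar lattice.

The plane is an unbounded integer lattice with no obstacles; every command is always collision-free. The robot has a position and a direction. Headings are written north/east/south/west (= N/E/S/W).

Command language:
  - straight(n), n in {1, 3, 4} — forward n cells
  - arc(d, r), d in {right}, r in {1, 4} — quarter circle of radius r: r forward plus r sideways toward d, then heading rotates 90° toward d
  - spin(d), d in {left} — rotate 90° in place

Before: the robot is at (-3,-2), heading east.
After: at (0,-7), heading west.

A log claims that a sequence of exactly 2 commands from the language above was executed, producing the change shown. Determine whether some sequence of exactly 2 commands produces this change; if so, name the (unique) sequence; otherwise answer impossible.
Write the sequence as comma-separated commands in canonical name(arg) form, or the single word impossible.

key: position moved to (0,-7) AND the heading swung to W — translation plus rotation needed
from: at (-3,-2), heading east
[1] after arc(right, 4): at (1,-6), heading south
[2] after arc(right, 1): at (0,-7), heading west
uniquely the one of 36 2-step routes that fits.

arc(right, 4), arc(right, 1)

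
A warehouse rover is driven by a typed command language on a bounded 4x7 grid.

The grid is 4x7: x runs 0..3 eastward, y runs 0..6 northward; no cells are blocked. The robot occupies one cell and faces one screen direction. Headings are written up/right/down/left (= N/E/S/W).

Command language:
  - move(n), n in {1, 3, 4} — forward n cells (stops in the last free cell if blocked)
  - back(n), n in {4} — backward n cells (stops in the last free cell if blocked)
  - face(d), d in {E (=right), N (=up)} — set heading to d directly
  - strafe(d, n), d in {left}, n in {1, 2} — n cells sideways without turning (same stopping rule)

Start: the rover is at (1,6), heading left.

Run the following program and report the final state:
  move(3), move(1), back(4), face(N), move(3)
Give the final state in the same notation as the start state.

at (3,6), heading up

from: at (1,6), heading left
1. move(3) → at (0,6), heading left
2. move(1) → at (0,6), heading left
3. back(4) → at (3,6), heading left
4. face(N) → at (3,6), heading up
5. move(3) → at (3,6), heading up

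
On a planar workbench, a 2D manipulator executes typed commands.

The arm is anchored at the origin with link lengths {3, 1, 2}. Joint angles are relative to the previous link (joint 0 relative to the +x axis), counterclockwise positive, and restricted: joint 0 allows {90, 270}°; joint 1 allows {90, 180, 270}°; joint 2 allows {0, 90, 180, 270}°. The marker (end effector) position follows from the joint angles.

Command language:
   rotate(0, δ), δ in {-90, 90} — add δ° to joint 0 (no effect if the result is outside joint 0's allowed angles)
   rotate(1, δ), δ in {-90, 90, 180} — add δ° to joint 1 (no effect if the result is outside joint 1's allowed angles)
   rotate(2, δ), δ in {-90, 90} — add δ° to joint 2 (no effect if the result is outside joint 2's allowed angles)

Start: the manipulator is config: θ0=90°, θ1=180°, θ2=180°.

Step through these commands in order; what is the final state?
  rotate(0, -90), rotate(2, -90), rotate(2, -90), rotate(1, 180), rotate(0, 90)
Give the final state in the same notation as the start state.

from: config: θ0=90°, θ1=180°, θ2=180°
t=1 rotate(0, -90) ⇒ config: θ0=90°, θ1=180°, θ2=180°
t=2 rotate(2, -90) ⇒ config: θ0=90°, θ1=180°, θ2=90°
t=3 rotate(2, -90) ⇒ config: θ0=90°, θ1=180°, θ2=0°
t=4 rotate(1, 180) ⇒ config: θ0=90°, θ1=180°, θ2=0°
t=5 rotate(0, 90) ⇒ config: θ0=90°, θ1=180°, θ2=0°

config: θ0=90°, θ1=180°, θ2=0°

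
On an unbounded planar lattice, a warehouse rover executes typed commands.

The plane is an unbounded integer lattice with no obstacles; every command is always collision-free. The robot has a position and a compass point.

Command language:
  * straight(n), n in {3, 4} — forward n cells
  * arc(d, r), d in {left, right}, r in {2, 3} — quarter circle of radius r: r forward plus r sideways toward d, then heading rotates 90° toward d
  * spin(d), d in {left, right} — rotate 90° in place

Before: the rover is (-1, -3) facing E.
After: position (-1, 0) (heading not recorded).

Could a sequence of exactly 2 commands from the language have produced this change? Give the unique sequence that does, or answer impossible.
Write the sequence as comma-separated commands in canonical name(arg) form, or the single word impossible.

key: running straight(3) before spin(left) would end elsewhere — order is forced
start: (-1, -3) facing E
step 1 (spin(left)): (-1, -3) facing N
step 2 (straight(3)): (-1, 0) facing N
uniquely the one of 64 2-step routes that fits.

spin(left), straight(3)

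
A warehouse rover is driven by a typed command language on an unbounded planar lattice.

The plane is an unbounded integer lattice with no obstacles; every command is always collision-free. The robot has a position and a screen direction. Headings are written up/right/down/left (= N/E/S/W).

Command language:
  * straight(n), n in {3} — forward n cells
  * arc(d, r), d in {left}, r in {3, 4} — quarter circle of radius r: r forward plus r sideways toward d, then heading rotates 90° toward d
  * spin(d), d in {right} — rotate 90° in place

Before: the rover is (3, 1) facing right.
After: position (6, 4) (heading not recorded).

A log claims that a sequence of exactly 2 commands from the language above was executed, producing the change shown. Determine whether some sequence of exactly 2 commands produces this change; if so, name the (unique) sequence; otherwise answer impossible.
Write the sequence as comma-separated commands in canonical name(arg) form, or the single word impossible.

arc(left, 3), spin(right)

key: order matters: swapping arc(left, 3) and spin(right) lands elsewhere
begin: (3, 1) facing right
step 1 (arc(left, 3)): (6, 4) facing up
step 2 (spin(right)): (6, 4) facing right
all 16 alternatives checked — unique.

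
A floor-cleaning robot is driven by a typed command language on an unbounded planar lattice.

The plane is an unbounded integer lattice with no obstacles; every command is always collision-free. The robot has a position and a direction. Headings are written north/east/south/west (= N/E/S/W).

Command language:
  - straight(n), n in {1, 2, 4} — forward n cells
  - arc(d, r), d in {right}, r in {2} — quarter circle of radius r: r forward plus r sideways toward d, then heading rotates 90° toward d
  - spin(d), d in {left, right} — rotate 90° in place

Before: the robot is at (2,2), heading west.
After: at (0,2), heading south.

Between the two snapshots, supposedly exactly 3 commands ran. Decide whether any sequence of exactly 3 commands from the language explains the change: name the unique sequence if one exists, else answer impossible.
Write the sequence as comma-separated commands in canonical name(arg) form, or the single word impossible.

straight(1), straight(1), spin(left)

key: position moved to (0,2) AND the heading swung to S — translation plus rotation needed
from: at (2,2), heading west
step 1 (straight(1)): at (1,2), heading west
step 2 (straight(1)): at (0,2), heading west
step 3 (spin(left)): at (0,2), heading south
no other 3-command option fits: unique.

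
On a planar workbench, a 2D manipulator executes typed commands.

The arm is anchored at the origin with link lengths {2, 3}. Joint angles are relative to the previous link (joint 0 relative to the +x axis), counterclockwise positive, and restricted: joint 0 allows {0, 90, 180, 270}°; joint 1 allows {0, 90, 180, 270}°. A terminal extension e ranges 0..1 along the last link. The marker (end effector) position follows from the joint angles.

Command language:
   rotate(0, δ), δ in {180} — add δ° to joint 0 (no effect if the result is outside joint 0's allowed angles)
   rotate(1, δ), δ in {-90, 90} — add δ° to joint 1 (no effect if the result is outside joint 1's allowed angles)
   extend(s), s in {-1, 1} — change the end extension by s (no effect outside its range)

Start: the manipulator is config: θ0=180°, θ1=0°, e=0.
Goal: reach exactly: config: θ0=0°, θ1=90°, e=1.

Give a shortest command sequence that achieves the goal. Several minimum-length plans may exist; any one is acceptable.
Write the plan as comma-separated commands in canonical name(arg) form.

extend(1), rotate(1, 90), rotate(0, 180)

begin: config: θ0=180°, θ1=0°, e=0
step 1 (extend(1)): config: θ0=180°, θ1=0°, e=1
step 2 (rotate(1, 90)): config: θ0=180°, θ1=90°, e=1
step 3 (rotate(0, 180)): config: θ0=0°, θ1=90°, e=1
no 2-step plan works, so 3 is optimal.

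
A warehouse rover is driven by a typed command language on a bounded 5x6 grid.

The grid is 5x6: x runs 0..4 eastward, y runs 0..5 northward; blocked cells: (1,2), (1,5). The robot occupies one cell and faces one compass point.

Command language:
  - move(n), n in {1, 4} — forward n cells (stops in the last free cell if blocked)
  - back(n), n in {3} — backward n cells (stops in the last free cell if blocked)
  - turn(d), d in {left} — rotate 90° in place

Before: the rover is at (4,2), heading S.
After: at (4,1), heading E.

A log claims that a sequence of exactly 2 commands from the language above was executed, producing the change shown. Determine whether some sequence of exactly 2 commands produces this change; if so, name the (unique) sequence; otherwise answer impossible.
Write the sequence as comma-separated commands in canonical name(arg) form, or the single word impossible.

move(1), turn(left)

key: cell and facing (now E) both changed — the 2 commands mix motion and turning
start: at (4,2), heading S
step 1 (move(1)): at (4,1), heading S
step 2 (turn(left)): at (4,1), heading E
no other 2-command option fits: unique.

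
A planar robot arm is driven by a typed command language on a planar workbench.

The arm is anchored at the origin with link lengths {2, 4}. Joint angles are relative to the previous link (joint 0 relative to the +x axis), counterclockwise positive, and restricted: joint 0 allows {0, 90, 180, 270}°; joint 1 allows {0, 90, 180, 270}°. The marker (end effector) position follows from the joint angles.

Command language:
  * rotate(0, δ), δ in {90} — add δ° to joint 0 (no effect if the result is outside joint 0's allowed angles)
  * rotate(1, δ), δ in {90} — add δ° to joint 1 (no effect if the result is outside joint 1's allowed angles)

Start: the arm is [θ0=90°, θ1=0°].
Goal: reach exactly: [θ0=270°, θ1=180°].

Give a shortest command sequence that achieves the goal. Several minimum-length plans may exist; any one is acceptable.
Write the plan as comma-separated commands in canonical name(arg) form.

t0: [θ0=90°, θ1=0°]
t=1 rotate(1, 90) ⇒ [θ0=90°, θ1=90°]
t=2 rotate(1, 90) ⇒ [θ0=90°, θ1=180°]
t=3 rotate(0, 90) ⇒ [θ0=180°, θ1=180°]
t=4 rotate(0, 90) ⇒ [θ0=270°, θ1=180°]
shorter routes all fall short; 4 is best.

rotate(1, 90), rotate(1, 90), rotate(0, 90), rotate(0, 90)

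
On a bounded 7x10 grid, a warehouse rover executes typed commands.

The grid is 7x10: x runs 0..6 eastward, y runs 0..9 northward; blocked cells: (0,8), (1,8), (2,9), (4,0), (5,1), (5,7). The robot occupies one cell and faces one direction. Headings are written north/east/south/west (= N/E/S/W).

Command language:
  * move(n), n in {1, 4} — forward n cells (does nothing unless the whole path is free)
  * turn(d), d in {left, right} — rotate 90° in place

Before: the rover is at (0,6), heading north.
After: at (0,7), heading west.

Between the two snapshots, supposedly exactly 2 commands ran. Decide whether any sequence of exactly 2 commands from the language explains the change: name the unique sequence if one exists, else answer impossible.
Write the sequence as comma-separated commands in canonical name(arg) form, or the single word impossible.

move(1), turn(left)

key: cell and facing (now W) both changed — the 2 commands mix motion and turning
from: at (0,6), heading north
1. move(1) → at (0,7), heading north
2. turn(left) → at (0,7), heading west
all 16 alternatives checked — unique.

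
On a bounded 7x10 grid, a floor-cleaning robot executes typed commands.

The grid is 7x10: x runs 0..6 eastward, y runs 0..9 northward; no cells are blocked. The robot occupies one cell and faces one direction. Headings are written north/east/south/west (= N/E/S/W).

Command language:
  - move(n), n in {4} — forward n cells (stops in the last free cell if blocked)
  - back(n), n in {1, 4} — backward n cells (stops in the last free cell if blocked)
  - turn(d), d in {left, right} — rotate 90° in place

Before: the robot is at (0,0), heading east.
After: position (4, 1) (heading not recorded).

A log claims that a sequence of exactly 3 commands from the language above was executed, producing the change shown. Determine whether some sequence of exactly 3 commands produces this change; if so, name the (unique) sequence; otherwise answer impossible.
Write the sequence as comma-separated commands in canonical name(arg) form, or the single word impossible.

key: running back(1) before move(4) would end elsewhere — order is forced
initial: at (0,0), heading east
step 1 (move(4)): at (4,0), heading east
step 2 (turn(right)): at (4,0), heading south
step 3 (back(1)): at (4,1), heading south
all 125 alternatives checked — unique.

move(4), turn(right), back(1)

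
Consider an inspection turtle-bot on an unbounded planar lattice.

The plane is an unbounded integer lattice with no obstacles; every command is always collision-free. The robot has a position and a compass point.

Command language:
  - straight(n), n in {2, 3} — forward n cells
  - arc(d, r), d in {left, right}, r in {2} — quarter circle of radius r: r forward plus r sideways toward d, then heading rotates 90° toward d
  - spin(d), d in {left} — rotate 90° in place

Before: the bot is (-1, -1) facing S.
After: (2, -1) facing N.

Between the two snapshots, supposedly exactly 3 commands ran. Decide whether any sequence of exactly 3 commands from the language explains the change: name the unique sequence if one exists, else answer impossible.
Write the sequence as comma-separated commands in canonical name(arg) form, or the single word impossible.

key: position moved to (2,-1) AND the heading swung to N — translation plus rotation needed
from: (-1, -1) facing S
t=1 spin(left) ⇒ (-1, -1) facing E
t=2 straight(3) ⇒ (2, -1) facing E
t=3 spin(left) ⇒ (2, -1) facing N
uniquely the one of 125 3-step routes that fits.

spin(left), straight(3), spin(left)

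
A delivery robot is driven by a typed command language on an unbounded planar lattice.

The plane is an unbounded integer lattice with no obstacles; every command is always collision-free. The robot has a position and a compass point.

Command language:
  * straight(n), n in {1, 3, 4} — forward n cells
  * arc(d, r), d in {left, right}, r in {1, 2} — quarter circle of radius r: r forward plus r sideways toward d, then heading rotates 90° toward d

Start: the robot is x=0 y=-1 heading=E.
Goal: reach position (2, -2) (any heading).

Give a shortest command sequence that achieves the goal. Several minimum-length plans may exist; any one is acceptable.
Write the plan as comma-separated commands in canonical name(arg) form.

start: x=0 y=-1 heading=E
[1] after straight(1): x=1 y=-1 heading=E
[2] after arc(right, 1): x=2 y=-2 heading=S
no 1-step plan works, so 2 is optimal.

straight(1), arc(right, 1)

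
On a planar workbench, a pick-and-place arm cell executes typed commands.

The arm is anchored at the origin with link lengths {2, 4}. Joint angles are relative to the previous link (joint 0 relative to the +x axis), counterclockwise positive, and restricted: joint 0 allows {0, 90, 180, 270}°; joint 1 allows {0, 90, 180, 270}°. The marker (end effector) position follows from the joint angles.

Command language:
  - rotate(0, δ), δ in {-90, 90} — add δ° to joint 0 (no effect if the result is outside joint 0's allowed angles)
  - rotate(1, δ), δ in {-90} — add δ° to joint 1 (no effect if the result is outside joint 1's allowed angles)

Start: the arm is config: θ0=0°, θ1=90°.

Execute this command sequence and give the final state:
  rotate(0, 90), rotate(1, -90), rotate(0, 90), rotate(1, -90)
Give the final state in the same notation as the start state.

config: θ0=180°, θ1=270°

from: config: θ0=0°, θ1=90°
[1] after rotate(0, 90): config: θ0=90°, θ1=90°
[2] after rotate(1, -90): config: θ0=90°, θ1=0°
[3] after rotate(0, 90): config: θ0=180°, θ1=0°
[4] after rotate(1, -90): config: θ0=180°, θ1=270°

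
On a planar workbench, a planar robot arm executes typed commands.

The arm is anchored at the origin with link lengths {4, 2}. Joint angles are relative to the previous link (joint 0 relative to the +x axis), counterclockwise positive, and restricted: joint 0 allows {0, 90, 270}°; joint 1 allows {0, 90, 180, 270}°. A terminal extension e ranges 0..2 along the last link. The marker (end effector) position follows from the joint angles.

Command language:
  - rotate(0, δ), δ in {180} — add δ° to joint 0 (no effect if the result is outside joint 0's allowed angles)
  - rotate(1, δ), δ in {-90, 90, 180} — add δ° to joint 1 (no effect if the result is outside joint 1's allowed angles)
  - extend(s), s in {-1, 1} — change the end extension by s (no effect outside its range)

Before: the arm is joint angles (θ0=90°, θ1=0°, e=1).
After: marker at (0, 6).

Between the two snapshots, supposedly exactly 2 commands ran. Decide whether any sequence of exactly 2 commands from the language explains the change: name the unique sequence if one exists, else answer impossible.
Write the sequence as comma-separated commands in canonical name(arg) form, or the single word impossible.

start: joint angles (θ0=90°, θ1=0°, e=1)
1. extend(-1) → joint angles (θ0=90°, θ1=0°, e=0)
2. extend(-1) → joint angles (θ0=90°, θ1=0°, e=0)
no rival 2-sequence matches.

extend(-1), extend(-1)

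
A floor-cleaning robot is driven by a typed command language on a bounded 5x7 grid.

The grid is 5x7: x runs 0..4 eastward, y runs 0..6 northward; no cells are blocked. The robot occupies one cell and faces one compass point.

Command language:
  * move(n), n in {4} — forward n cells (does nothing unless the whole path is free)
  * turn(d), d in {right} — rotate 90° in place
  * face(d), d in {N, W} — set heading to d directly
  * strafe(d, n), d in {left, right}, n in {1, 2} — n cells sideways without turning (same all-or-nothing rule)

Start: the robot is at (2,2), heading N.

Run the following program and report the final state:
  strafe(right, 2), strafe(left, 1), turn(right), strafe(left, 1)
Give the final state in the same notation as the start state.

begin: at (2,2), heading N
[1] after strafe(right, 2): at (4,2), heading N
[2] after strafe(left, 1): at (3,2), heading N
[3] after turn(right): at (3,2), heading E
[4] after strafe(left, 1): at (3,3), heading E

at (3,3), heading E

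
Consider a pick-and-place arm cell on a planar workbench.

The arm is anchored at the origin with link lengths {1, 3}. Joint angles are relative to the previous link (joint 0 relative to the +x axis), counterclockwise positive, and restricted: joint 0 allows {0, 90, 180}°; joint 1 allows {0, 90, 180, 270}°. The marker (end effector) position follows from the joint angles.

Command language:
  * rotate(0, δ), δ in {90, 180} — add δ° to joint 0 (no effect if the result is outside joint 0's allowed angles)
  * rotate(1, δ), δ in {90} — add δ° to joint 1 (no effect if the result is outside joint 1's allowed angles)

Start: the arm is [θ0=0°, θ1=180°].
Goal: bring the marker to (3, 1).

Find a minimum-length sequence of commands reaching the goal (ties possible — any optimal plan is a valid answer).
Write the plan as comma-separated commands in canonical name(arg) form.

begin: [θ0=0°, θ1=180°]
t=1 rotate(0, 90) ⇒ [θ0=90°, θ1=180°]
t=2 rotate(1, 90) ⇒ [θ0=90°, θ1=270°]
nothing shorter than 2 reaches the goal.

rotate(0, 90), rotate(1, 90)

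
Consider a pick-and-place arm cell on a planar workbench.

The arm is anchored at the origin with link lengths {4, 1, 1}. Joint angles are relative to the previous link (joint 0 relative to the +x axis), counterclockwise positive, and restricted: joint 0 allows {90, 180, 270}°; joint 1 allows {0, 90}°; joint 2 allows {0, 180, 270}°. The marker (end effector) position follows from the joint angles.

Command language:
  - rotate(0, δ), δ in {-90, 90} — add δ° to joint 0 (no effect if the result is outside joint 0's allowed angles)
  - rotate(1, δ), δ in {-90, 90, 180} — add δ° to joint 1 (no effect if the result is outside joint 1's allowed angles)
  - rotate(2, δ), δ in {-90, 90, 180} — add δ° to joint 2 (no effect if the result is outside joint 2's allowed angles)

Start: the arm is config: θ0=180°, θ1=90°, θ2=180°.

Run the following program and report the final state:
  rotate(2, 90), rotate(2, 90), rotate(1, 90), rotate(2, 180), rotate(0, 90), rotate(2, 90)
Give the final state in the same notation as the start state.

start: config: θ0=180°, θ1=90°, θ2=180°
1. rotate(2, 90) → config: θ0=180°, θ1=90°, θ2=270°
2. rotate(2, 90) → config: θ0=180°, θ1=90°, θ2=0°
3. rotate(1, 90) → config: θ0=180°, θ1=90°, θ2=0°
4. rotate(2, 180) → config: θ0=180°, θ1=90°, θ2=180°
5. rotate(0, 90) → config: θ0=270°, θ1=90°, θ2=180°
6. rotate(2, 90) → config: θ0=270°, θ1=90°, θ2=270°

config: θ0=270°, θ1=90°, θ2=270°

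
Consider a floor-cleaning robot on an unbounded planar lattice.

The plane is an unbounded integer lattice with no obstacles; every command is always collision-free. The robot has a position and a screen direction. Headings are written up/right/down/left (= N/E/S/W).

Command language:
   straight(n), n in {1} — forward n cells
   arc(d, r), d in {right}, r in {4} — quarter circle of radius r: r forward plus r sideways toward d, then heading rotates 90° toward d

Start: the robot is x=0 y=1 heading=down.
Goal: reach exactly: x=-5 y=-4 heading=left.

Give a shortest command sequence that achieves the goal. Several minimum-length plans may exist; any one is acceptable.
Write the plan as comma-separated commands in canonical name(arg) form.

straight(1), arc(right, 4), straight(1)

initial: x=0 y=1 heading=down
1. straight(1) → x=0 y=0 heading=down
2. arc(right, 4) → x=-4 y=-4 heading=left
3. straight(1) → x=-5 y=-4 heading=left
minimal: 3 command(s), checked below 3.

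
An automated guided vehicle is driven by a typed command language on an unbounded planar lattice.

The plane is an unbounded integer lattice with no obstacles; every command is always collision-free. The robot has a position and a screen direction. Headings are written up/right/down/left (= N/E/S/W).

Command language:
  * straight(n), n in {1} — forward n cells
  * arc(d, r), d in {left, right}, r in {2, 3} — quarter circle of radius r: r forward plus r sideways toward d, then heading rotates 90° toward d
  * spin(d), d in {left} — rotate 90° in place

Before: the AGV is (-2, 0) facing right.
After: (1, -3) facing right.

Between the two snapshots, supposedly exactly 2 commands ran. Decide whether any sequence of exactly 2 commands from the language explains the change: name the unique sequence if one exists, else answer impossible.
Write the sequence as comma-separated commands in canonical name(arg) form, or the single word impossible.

arc(right, 3), spin(left)

key: running spin(left) before arc(right, 3) would end elsewhere — order is forced
begin: (-2, 0) facing right
step 1 (arc(right, 3)): (1, -3) facing down
step 2 (spin(left)): (1, -3) facing right
all 36 alternatives checked — unique.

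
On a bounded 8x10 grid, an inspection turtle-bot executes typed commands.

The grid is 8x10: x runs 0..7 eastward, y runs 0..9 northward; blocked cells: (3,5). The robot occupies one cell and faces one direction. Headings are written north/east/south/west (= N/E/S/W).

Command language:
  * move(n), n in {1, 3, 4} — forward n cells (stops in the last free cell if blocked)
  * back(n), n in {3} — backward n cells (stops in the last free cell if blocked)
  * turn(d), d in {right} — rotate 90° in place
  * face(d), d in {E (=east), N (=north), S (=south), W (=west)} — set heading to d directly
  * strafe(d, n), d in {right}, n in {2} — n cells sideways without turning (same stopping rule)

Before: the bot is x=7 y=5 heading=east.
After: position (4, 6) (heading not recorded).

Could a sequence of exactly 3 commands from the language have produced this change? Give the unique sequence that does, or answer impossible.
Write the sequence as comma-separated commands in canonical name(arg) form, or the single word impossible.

back(3), face(N), move(1)

key: running move(1) before back(3) would end elsewhere — order is forced
initial: x=7 y=5 heading=east
t=1 back(3) ⇒ x=4 y=5 heading=east
t=2 face(N) ⇒ x=4 y=5 heading=north
t=3 move(1) ⇒ x=4 y=6 heading=north
all 1000 alternatives checked — unique.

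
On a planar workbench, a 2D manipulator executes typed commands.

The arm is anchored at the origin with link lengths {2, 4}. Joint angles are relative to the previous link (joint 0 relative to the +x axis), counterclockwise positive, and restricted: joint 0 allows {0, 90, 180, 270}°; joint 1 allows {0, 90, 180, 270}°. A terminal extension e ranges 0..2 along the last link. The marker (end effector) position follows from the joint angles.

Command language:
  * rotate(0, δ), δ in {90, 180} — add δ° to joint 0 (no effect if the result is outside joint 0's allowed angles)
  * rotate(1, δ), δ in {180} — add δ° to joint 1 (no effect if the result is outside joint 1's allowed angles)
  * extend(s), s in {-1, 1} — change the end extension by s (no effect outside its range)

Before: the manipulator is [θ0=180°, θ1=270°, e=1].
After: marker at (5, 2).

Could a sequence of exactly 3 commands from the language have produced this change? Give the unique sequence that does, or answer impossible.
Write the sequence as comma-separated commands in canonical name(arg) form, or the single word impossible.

start: [θ0=180°, θ1=270°, e=1]
step 1 (rotate(0, 90)): [θ0=270°, θ1=270°, e=1]
step 2 (rotate(0, 90)): [θ0=0°, θ1=270°, e=1]
step 3 (rotate(0, 90)): [θ0=90°, θ1=270°, e=1]
all 125 alternatives checked — unique.

rotate(0, 90), rotate(0, 90), rotate(0, 90)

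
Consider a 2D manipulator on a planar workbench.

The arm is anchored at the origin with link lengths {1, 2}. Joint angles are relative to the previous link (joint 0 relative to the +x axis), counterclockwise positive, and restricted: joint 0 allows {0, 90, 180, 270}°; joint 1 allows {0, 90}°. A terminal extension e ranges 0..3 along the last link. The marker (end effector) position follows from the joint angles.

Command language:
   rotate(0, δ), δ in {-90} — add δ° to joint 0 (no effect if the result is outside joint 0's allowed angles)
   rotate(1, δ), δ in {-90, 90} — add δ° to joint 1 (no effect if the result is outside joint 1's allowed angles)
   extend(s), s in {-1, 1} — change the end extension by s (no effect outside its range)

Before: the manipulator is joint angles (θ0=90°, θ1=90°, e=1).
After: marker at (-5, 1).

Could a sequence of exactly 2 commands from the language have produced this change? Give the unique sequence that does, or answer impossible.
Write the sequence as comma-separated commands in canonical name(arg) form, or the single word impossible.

initial: joint angles (θ0=90°, θ1=90°, e=1)
t=1 extend(1) ⇒ joint angles (θ0=90°, θ1=90°, e=2)
t=2 extend(1) ⇒ joint angles (θ0=90°, θ1=90°, e=3)
no other 2-command option fits: unique.

extend(1), extend(1)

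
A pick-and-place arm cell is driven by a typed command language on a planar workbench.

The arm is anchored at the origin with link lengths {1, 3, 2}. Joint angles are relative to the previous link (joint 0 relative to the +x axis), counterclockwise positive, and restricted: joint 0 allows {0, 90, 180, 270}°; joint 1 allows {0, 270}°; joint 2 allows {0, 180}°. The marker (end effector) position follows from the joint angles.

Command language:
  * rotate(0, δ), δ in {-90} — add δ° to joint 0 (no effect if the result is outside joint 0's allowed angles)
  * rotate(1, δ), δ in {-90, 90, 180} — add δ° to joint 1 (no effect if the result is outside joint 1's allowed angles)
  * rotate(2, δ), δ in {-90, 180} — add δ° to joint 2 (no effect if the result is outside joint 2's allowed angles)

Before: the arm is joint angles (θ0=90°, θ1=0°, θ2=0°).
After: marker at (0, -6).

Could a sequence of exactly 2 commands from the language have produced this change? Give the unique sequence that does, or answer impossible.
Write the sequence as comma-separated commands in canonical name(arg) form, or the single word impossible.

start: joint angles (θ0=90°, θ1=0°, θ2=0°)
step 1 (rotate(0, -90)): joint angles (θ0=0°, θ1=0°, θ2=0°)
step 2 (rotate(0, -90)): joint angles (θ0=270°, θ1=0°, θ2=0°)
no rival 2-sequence matches.

rotate(0, -90), rotate(0, -90)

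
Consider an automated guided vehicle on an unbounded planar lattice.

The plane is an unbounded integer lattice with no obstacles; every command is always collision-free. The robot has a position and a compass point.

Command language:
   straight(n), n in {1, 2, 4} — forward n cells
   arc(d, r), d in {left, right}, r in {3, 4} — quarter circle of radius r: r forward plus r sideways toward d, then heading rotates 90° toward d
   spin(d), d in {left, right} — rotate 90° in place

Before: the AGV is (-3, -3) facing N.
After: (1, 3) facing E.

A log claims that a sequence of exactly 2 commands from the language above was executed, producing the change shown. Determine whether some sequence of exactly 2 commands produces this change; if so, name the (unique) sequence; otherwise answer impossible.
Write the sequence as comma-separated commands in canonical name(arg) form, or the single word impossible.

key: order matters: swapping straight(2) and arc(right, 4) lands elsewhere
begin: (-3, -3) facing N
step 1 (straight(2)): (-3, -1) facing N
step 2 (arc(right, 4)): (1, 3) facing E
uniquely the one of 81 2-step routes that fits.

straight(2), arc(right, 4)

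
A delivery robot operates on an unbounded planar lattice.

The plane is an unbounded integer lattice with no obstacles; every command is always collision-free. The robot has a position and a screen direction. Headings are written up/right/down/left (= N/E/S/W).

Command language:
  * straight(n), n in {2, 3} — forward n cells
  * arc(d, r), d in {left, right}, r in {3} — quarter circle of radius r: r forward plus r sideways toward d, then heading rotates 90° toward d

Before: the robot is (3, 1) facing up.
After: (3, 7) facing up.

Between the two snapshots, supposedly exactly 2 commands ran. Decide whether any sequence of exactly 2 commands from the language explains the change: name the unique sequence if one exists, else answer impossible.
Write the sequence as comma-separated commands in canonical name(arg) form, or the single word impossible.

key: heading stays N — no command in the sequence turns
start: (3, 1) facing up
step 1 (straight(3)): (3, 4) facing up
step 2 (straight(3)): (3, 7) facing up
no other 2-command option fits: unique.

straight(3), straight(3)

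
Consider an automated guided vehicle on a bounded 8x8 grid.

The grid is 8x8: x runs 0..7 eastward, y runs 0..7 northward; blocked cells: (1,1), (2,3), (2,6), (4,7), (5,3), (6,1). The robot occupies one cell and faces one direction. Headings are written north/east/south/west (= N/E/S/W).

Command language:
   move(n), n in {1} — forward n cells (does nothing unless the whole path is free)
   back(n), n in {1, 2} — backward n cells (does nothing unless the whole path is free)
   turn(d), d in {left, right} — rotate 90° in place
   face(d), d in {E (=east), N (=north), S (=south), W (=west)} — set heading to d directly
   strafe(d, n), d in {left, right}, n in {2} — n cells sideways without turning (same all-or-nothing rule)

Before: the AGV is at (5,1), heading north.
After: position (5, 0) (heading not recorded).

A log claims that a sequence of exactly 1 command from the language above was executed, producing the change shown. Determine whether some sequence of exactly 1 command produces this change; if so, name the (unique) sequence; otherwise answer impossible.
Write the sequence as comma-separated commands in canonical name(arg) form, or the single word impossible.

back(1)

begin: at (5,1), heading north
1. back(1) → at (5,0), heading north
uniquely the one of 11 1-step routes that fits.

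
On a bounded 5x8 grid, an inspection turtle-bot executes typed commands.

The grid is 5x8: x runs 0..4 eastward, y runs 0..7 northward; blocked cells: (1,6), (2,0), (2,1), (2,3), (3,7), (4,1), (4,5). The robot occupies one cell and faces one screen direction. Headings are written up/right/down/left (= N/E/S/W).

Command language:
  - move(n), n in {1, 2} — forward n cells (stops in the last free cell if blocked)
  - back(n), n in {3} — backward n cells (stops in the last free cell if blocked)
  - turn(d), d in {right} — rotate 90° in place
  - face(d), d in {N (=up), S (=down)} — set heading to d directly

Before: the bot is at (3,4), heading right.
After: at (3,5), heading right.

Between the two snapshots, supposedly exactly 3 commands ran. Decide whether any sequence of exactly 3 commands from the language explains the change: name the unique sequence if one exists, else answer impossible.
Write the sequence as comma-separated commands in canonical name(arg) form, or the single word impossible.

face(N), move(1), turn(right)

key: running turn(right) before face(N) would end elsewhere — order is forced
t0: at (3,4), heading right
step 1 (face(N)): at (3,4), heading up
step 2 (move(1)): at (3,5), heading up
step 3 (turn(right)): at (3,5), heading right
no other 3-command option fits: unique.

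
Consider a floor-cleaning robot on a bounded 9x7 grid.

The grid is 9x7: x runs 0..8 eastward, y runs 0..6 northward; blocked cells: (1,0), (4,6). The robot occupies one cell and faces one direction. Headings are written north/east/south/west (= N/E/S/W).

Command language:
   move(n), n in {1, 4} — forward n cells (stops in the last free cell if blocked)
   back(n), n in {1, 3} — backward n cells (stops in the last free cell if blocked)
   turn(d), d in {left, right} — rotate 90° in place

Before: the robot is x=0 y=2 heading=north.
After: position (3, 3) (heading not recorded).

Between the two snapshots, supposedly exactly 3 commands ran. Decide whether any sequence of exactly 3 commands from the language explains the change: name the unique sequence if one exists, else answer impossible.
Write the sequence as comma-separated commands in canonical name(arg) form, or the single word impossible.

key: running back(3) before move(1) would end elsewhere — order is forced
from: x=0 y=2 heading=north
step 1 (move(1)): x=0 y=3 heading=north
step 2 (turn(left)): x=0 y=3 heading=west
step 3 (back(3)): x=3 y=3 heading=west
all 216 alternatives checked — unique.

move(1), turn(left), back(3)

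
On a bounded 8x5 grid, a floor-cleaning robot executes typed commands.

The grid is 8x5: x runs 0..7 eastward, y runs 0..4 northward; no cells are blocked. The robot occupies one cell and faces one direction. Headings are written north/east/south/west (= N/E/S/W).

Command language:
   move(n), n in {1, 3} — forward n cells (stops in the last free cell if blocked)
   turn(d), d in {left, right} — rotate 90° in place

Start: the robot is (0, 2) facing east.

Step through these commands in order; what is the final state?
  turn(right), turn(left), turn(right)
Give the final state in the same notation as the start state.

t0: (0, 2) facing east
t=1 turn(right) ⇒ (0, 2) facing south
t=2 turn(left) ⇒ (0, 2) facing east
t=3 turn(right) ⇒ (0, 2) facing south

(0, 2) facing south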